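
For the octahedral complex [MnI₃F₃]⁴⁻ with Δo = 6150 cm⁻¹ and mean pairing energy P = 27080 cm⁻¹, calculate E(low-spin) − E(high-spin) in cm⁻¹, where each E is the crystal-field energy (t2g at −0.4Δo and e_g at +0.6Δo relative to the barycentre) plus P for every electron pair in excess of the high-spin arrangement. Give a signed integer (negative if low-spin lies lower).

41860

Ligand charges: 3×(-1) from I⁻ and 3×(-1) from F⁻ sum to -6; with overall charge -4, Mn is +2.
Mn²⁺: group 7, so d-count = 7 − 2 = 5.
High-spin d⁵ fills as t2g^3 e_g^2 with CFSE 3(−0.4) + 2(+0.6) = 0.0Δo = 0 cm⁻¹.
Low-spin t2g^5 e_g^0 gives -2.0Δo = -12300 cm⁻¹, but forming 2 extra pairs costs 2P = 54160 cm⁻¹, so E(LS) = -12300 + 54160 = 41860 cm⁻¹.
The difference is 41860 − (0) = 41860 cm⁻¹, so high-spin lies lower.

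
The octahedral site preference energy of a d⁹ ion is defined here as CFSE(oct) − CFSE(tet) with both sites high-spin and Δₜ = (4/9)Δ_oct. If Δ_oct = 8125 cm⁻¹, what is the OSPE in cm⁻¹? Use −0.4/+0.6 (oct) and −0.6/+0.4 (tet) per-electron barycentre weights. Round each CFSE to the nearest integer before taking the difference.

-3431

Octahedral high-spin t₂g⁶ eg³: CFSE = -0.6 × 8125 = -4875 cm⁻¹.
Tetrahedral e⁴ t₂⁵ gives -0.4Δₜ = -0.4 × (4/9) × 8125 = -1444 cm⁻¹.
OSPE = -4875 − (-1444) = -3431 cm⁻¹.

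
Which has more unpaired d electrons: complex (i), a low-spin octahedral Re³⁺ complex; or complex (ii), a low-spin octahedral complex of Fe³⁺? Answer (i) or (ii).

(i): Re³⁺: group 7, so d-count = 7 − 3 = 4; t₂g⁴ eg⁰ → 2 unpaired.
(ii): Fe is in group 8, so Fe³⁺ is d⁵ (8 − 3 = 5); t₂g⁵ eg⁰ → 1 unpaired.
So (i) has more unpaired electrons.

(i)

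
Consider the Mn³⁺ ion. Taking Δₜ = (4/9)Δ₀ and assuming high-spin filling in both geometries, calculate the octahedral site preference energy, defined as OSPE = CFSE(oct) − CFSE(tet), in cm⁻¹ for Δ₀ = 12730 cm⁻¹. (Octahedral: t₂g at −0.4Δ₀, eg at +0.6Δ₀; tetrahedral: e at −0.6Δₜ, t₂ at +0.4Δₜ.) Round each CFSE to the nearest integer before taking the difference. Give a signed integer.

Mn is in group 7, so Mn³⁺ is d⁴ (7 − 3 = 4).
In an octahedral site d⁴ (HS) is t₂g³ eg¹, giving CFSE(oct) = -0.6Δ₀ = -7638 cm⁻¹.
In a tetrahedral site the filling is e² t₂²: CFSE(tet) = -0.4Δₜ = -0.4 × (4/9)(12730) = -2263 cm⁻¹.
OSPE = CFSE(oct) − CFSE(tet) = -7638 − (-2263) = -5375 cm⁻¹.

-5375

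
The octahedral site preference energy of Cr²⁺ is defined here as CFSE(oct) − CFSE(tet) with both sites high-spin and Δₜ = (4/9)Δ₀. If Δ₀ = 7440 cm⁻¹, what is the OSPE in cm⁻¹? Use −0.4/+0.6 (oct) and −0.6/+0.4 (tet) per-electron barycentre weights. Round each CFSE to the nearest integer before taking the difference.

Cr is in group 6, so Cr²⁺ is d⁴ (6 − 2 = 4).
Octahedral (high-spin): t₂g³ eg¹, CFSE = 3(−0.4) + 1(+0.6) = -0.6Δ₀ = -0.6 × 7440 = -4464 cm⁻¹.
In a tetrahedral site the filling is e² t₂²: CFSE(tet) = -0.4Δₜ = -0.4 × (4/9)(7440) = -1323 cm⁻¹.
OSPE = CFSE(oct) − CFSE(tet) = -4464 − (-1323) = -3141 cm⁻¹.

-3141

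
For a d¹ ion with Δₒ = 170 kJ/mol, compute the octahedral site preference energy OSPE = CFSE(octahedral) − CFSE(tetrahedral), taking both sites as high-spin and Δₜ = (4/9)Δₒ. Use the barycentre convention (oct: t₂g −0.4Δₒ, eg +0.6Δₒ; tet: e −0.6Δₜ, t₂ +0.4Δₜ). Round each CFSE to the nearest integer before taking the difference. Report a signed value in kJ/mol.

In an octahedral site d¹ (HS) is t₂g¹ eg⁰, giving CFSE(oct) = -0.4Δₒ = -68 kJ/mol.
In a tetrahedral site the filling is e¹ t₂⁰: CFSE(tet) = -0.6Δₜ = -0.6 × (4/9)(170) = -45 kJ/mol.
OSPE = CFSE(oct) − CFSE(tet) = -68 − (-45) = -23 kJ/mol.

-23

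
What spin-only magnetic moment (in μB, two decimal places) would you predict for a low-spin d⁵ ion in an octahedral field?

1.73 μB

Configuration: t2g^5 e_g^0 → 1 unpaired electron.
μ(spin-only) = √[1(1+2)] = √3 ≈ 1.73 μB.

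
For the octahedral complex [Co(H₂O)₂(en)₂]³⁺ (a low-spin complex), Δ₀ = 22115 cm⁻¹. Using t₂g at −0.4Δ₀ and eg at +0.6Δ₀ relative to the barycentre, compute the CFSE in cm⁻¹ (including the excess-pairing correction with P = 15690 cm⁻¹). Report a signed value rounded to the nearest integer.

Ligand charges: 2×(+0) from H₂O and 2×(+0) from en sum to +0; with overall charge +3, Co is +3.
Co sits in group 9; removing 3 electrons leaves Co³⁺ with 9 − 3 = 6 d electrons.
Configuration: t₂g⁶ eg⁰.
Orbital CFSE = 6(-0.4) + 0(0.6) = -2.4Δ₀ = -2.4 × 22115 = -53076 cm⁻¹.
Relative to high-spin t₂g⁴ eg² (1 paired), the low-spin configuration has 2 additional pairs, contributing +2 × 15690 = +31380 cm⁻¹.
Net CFSE = -53076 + 31380 = -21696 cm⁻¹.

-21696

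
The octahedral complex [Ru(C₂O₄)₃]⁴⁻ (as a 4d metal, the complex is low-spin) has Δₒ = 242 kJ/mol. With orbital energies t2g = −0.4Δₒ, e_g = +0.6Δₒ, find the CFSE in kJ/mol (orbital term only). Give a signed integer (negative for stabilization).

-581

Each C₂O₄²⁻ contributes -2; 3 × (-2) = -6. With overall charge -4, Ru is in the +2 oxidation state.
Ru sits in group 8; removing 2 electrons leaves Ru²⁺ with 8 − 2 = 6 d electrons.
Electron filling gives t2g^6 e_g^0.
The orbital stabilization is -2.4Δₒ = -2.4 × 242 = -581 kJ/mol.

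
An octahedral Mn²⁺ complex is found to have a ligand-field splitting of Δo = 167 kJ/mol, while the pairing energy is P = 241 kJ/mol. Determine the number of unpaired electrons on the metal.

Group 7 minus oxidation state +2 gives a d⁵ configuration for Mn²⁺.
Since Δo = 167 kJ/mol < P = 241 kJ/mol, the complex adopts the high-spin configuration.
Configuration: t2g^3 e_g^2.
Unpaired electrons: 5.

5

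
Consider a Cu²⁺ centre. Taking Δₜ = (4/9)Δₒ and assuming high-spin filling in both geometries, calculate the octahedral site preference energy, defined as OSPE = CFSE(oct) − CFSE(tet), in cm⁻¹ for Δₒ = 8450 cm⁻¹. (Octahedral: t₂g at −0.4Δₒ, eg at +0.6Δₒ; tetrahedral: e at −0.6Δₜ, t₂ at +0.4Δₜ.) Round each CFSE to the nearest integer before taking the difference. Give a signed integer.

Cu sits in group 11; removing 2 electrons leaves Cu²⁺ with 11 − 2 = 9 d electrons.
In an octahedral site d⁹ (HS) is t2g^6 e_g^3, giving CFSE(oct) = -0.6Δₒ = -5070 cm⁻¹.
Tetrahedral e^4 t2^5 gives -0.4Δₜ = -0.4 × (4/9) × 8450 = -1502 cm⁻¹.
Subtracting, OSPE = -5070 − (-1502) = -3568 cm⁻¹.

-3568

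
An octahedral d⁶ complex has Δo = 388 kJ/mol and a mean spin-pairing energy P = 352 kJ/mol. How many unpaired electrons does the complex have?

Here Δo > P (388 > 352), so the low-spin state is favoured.
Configuration: t₂g⁶ eg⁰.
Unpaired electrons: 0.

0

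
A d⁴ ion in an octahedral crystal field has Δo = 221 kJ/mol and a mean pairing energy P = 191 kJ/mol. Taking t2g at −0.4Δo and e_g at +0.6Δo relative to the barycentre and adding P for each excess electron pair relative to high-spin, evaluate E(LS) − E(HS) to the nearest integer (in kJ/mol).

High-spin d⁴ fills as t2g^3 e_g^1 with CFSE 3(−0.4) + 1(+0.6) = -0.6Δo = -133 kJ/mol.
Low-spin: t2g^4 e_g^0, orbital CFSE = -1.6Δo = -354 kJ/mol; plus 1 excess pair × P = +191 kJ/mol; total -163 kJ/mol.
Thus E(LS) − E(HS) = -30 kJ/mol.

-30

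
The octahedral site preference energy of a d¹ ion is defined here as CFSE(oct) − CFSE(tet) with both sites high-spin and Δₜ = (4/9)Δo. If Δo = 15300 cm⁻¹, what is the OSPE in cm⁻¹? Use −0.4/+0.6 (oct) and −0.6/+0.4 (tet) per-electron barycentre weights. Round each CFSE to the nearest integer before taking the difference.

In an octahedral site d¹ (HS) is t₂g¹ eg⁰, giving CFSE(oct) = -0.4Δo = -6120 cm⁻¹.
Tetrahedral: e¹ t₂⁰, CFSE = 1(−0.6) + 0(+0.4) = -0.6Δₜ = -0.6 × (4/9) × 15300 = -4080 cm⁻¹.
Subtracting, OSPE = -6120 − (-4080) = -2040 cm⁻¹.

-2040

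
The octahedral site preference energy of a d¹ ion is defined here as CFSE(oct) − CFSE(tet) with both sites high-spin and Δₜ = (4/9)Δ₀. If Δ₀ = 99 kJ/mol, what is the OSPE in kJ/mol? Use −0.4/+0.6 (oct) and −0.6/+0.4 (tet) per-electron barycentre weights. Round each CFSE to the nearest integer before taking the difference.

-14

Octahedral high-spin t2g^1 e_g^0: CFSE = -0.4 × 99 = -40 kJ/mol.
In a tetrahedral site the filling is e^1 t2^0: CFSE(tet) = -0.6Δₜ = -0.6 × (4/9)(99) = -26 kJ/mol.
OSPE = -40 − (-26) = -14 kJ/mol.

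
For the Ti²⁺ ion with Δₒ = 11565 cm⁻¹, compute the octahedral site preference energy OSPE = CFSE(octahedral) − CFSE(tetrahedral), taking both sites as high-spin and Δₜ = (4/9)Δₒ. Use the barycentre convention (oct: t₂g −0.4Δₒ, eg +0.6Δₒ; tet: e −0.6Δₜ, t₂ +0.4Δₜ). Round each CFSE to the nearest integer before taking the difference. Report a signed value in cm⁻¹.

-3084

Group 4 minus oxidation state +2 gives a d² configuration for Ti²⁺.
Octahedral high-spin t₂g² eg⁰: CFSE = -0.8 × 11565 = -9252 cm⁻¹.
Tetrahedral e² t₂⁰ gives -1.2Δₜ = -1.2 × (4/9) × 11565 = -6168 cm⁻¹.
Subtracting, OSPE = -9252 − (-6168) = -3084 cm⁻¹.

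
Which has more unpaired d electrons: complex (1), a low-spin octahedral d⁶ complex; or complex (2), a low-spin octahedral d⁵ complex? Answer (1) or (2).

(2)

(1): t₂g⁶ eg⁰ → 0 unpaired.
(2): t₂g⁵ eg⁰ → 1 unpaired.
So (2) has more unpaired electrons.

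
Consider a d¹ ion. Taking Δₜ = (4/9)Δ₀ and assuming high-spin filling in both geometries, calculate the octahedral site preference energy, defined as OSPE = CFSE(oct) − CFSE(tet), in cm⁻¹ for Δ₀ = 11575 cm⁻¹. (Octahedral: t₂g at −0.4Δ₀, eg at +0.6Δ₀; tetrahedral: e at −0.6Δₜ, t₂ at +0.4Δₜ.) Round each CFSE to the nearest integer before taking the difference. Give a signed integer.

Octahedral (high-spin): t₂g¹ eg⁰, CFSE = 1(−0.4) + 0(+0.6) = -0.4Δ₀ = -0.4 × 11575 = -4630 cm⁻¹.
In a tetrahedral site the filling is e¹ t₂⁰: CFSE(tet) = -0.6Δₜ = -0.6 × (4/9)(11575) = -3087 cm⁻¹.
OSPE = -4630 − (-3087) = -1543 cm⁻¹.

-1543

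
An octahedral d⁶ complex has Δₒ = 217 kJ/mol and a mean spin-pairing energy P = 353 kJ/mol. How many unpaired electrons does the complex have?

4

With Δₒ < P the complex is high-spin.
Filling d⁶ accordingly: t2g^4 e_g^2.
Unpaired electrons: 4.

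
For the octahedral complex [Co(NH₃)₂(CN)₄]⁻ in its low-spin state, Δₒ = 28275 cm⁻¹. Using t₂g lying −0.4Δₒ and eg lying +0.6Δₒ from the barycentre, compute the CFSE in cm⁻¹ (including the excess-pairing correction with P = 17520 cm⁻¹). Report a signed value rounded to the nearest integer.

-32820

Ligand charges: 2×(+0) from NH₃ and 4×(-1) from CN⁻ sum to -4; with overall charge -1, Co is +3.
Co is in group 9, so Co³⁺ is d⁶ (9 − 3 = 6).
Electron filling gives t₂g⁶ eg⁰.
Orbital CFSE = 6(-0.4) + 0(0.6) = -2.4Δₒ = -2.4 × 28275 = -67860 cm⁻¹.
Relative to high-spin t₂g⁴ eg² (1 paired), the low-spin configuration has 2 additional pairs, contributing +2 × 17520 = +35040 cm⁻¹.
Combining: -67860 + 35040 = -32820 cm⁻¹.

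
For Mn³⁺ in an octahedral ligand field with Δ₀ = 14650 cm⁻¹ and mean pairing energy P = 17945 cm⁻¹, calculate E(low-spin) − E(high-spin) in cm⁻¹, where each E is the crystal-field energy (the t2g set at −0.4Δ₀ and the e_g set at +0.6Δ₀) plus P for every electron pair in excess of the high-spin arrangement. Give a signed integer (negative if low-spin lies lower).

Mn is in group 7, so Mn³⁺ is d⁴ (7 − 3 = 4).
High-spin d⁴ fills as t2g^3 e_g^1 with CFSE 3(−0.4) + 1(+0.6) = -0.6Δ₀ = -8790 cm⁻¹.
For low-spin the configuration is t2g^4 e_g^0: orbital energy -1.6 × 14650 = -23440 cm⁻¹, and 1 additional pair relative to high-spin adds 17945 cm⁻¹, giving -5495 cm⁻¹.
The difference is -5495 − (-8790) = 3295 cm⁻¹, so high-spin lies lower.

3295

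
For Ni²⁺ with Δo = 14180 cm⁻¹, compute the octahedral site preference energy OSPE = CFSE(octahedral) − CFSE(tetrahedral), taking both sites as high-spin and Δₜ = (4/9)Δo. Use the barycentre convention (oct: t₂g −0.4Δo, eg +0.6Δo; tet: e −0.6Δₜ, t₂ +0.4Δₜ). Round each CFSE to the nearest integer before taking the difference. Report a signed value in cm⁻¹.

-11974

Group 10 minus oxidation state +2 gives a d⁸ configuration for Ni²⁺.
Octahedral high-spin t₂g⁶ eg²: CFSE = -1.2 × 14180 = -17016 cm⁻¹.
Tetrahedral: e⁴ t₂⁴, CFSE = 4(−0.6) + 4(+0.4) = -0.8Δₜ = -0.8 × (4/9) × 14180 = -5042 cm⁻¹.
OSPE = CFSE(oct) − CFSE(tet) = -17016 − (-5042) = -11974 cm⁻¹.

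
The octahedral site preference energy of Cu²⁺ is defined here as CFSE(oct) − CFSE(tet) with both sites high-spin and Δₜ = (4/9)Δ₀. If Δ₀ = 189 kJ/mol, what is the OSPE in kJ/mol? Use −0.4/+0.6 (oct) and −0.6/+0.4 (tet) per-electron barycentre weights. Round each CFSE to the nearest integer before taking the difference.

-79

Cu²⁺: group 11, so d-count = 11 − 2 = 9.
Octahedral high-spin t₂g⁶ eg³: CFSE = -0.6 × 189 = -113 kJ/mol.
In a tetrahedral site the filling is e⁴ t₂⁵: CFSE(tet) = -0.4Δₜ = -0.4 × (4/9)(189) = -34 kJ/mol.
OSPE = -113 − (-34) = -79 kJ/mol.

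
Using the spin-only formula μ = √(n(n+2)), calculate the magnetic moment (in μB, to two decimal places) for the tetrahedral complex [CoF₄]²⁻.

3.87 μB

Each F⁻ contributes -1; 4 × (-1) = -4. With overall charge -2, Co is in the +2 oxidation state.
Co sits in group 9; removing 2 electrons leaves Co²⁺ with 9 − 2 = 7 d electrons.
Tetrahedral fields are weak (Δₜ ≈ 4/9 Δₒ), so electrons fill high-spin.
Configuration: e^4 t2^3 → 3 unpaired electrons.
μ(spin-only) = √[3(3+2)] = √15 ≈ 3.87 μB.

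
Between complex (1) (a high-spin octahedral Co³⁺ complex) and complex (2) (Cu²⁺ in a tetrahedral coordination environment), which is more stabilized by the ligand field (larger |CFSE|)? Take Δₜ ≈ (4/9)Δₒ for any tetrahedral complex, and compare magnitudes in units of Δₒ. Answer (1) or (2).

(1): Co is in group 9, so Co³⁺ is d⁶ (9 − 3 = 6); t₂g⁴ eg², CFSE = -0.4Δₒ.
(2): Cu²⁺: group 11, so d-count = 11 − 2 = 9; Tetrahedral fields are weak (Δₜ ≈ 4/9 Δₒ), so electrons fill high-spin; e^4 t2^5, CFSE = -0.4Δₜ ≈ -0.18Δₒ.
So (1) has the larger |CFSE|.

(1)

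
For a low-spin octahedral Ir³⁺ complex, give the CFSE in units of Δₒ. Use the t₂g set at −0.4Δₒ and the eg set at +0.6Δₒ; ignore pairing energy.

-2.4 Δₒ

Group 9 minus oxidation state +3 gives a d⁶ configuration for Ir³⁺.
Configuration: t₂g⁶ eg⁰.
CFSE = 6(-0.4Δₒ) + 0(0.6Δₒ) = -2.4Δₒ + 0.0Δₒ = -2.4Δₒ.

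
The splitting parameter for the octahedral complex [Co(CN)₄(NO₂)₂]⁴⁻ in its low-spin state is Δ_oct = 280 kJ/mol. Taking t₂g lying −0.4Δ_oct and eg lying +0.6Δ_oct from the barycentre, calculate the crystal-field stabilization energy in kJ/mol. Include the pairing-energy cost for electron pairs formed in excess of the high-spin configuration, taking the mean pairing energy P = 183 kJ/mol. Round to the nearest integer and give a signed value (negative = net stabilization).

-321

Ligand charges: 4×(-1) from CN⁻ and 2×(-1) from NO₂⁻ sum to -6; with overall charge -4, Co is +2.
Co²⁺: group 9, so d-count = 9 − 2 = 7.
Electron filling gives t₂g⁶ eg¹.
CFSE(orbital) = 6×(-0.4Δ_oct) + 1×(0.6Δ_oct) = -1.8Δ_oct; with Δ_oct = 280 kJ/mol that is -504 kJ/mol.
High-spin d⁷ would be t₂g⁵ eg² with 2 pairs; low-spin has 3, so 1 excess pair costs +1P = +183 kJ/mol.
Combining: -504 + 183 = -321 kJ/mol.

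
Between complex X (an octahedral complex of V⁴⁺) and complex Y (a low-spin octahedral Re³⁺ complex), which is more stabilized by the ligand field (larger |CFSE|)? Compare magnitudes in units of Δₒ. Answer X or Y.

Y

X: Group 5 minus oxidation state +4 gives a d¹ configuration for V⁴⁺; t₂g¹ eg⁰, CFSE = -0.4Δₒ.
Y: Group 7 minus oxidation state +3 gives a d⁴ configuration for Re³⁺; t2g^4 e_g^0, CFSE = -1.6Δₒ.
So Y has the larger |CFSE|.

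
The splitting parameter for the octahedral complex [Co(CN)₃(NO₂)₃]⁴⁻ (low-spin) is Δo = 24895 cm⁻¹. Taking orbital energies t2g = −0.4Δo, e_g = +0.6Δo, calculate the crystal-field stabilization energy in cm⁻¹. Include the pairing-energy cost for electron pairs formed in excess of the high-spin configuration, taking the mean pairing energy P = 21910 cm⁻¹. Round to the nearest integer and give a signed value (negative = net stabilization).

-22901

Ligand charges: 3×(-1) from CN⁻ and 3×(-1) from NO₂⁻ sum to -6; with overall charge -4, Co is +2.
Co is in group 9, so Co²⁺ is d⁷ (9 − 2 = 7).
Electron filling gives t2g^6 e_g^1.
The orbital stabilization is -1.8Δo = -1.8 × 24895 = -44811 cm⁻¹.
Relative to high-spin t2g^5 e_g^2 (2 paired), the low-spin configuration has 1 additional pair, contributing +1 × 21910 = +21910 cm⁻¹.
Net CFSE = -44811 + 21910 = -22901 cm⁻¹.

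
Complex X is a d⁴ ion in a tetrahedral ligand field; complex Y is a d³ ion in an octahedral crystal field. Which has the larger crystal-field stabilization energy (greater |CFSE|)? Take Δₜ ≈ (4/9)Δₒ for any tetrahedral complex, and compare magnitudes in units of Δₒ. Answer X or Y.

Y

X: Tetrahedral splitting is small, so the complex is high-spin; e^2 t2^2, CFSE = -0.4Δₜ ≈ -0.18Δₒ.
Y: For octahedral d³ the high- and low-spin configurations coincide; t₂g³ eg⁰, CFSE = -1.2Δₒ.
So Y has the larger |CFSE|.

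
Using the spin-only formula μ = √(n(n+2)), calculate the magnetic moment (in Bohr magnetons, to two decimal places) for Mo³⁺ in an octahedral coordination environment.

Group 6 minus oxidation state +3 gives a d³ configuration for Mo³⁺.
For octahedral d³ the high- and low-spin configurations coincide.
Configuration: t2g^3 e_g^0 → 3 unpaired electrons.
μ(spin-only) = √[3(3+2)] = √15 ≈ 3.87 Bohr magnetons.

3.87 Bohr magnetons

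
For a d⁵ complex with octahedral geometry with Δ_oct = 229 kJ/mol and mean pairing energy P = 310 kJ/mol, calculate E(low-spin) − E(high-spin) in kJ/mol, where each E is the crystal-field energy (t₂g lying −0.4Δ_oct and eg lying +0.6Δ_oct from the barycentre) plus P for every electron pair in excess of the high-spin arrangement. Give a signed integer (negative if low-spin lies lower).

162

High-spin: t₂g³ eg², CFSE = 0.0Δ_oct = 0 kJ/mol.
Low-spin: t₂g⁵ eg⁰, orbital CFSE = -2.0Δ_oct = -458 kJ/mol; plus 2 excess pairs × P = +620 kJ/mol; total 162 kJ/mol.
Thus E(LS) − E(HS) = 162 kJ/mol.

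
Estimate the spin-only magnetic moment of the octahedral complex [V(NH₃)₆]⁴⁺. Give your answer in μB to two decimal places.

NH₃ is neutral, so the +4 overall charge sits on V: oxidation state +4.
V sits in group 5; removing 4 electrons leaves V⁴⁺ with 5 − 4 = 1 d electrons.
For octahedral d¹ the high- and low-spin configurations coincide.
Configuration: t₂g¹ eg⁰ → 1 unpaired electron.
μ(spin-only) = √[1(1+2)] = √3 ≈ 1.73 μB.

1.73 μB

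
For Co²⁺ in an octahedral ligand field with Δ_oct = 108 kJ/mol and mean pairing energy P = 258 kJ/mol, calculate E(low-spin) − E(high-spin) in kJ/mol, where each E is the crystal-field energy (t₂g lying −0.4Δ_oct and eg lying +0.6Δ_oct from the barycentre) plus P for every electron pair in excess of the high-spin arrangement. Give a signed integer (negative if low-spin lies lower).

Group 9 minus oxidation state +2 gives a d⁷ configuration for Co²⁺.
High-spin d⁷ fills as t₂g⁵ eg² with CFSE 5(−0.4) + 2(+0.6) = -0.8Δ_oct = -86 kJ/mol.
Low-spin: t₂g⁶ eg¹, orbital CFSE = -1.8Δ_oct = -194 kJ/mol; plus 1 excess pair × P = +258 kJ/mol; total 64 kJ/mol.
E(LS) − E(HS) = 64 − (-86) = 150 kJ/mol.

150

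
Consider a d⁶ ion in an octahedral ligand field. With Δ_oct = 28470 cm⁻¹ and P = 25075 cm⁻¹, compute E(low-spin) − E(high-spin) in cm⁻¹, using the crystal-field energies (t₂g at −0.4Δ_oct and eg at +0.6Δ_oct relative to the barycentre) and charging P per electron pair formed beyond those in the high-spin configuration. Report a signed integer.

-6790

High-spin d⁶ fills as t₂g⁴ eg² with CFSE 4(−0.4) + 2(+0.6) = -0.4Δ_oct = -11388 cm⁻¹.
For low-spin the configuration is t₂g⁶ eg⁰: orbital energy -2.4 × 28470 = -68328 cm⁻¹, and 2 additional pairs relative to high-spin add 50150 cm⁻¹, giving -18178 cm⁻¹.
The difference is -18178 − (-11388) = -6790 cm⁻¹, so low-spin lies lower.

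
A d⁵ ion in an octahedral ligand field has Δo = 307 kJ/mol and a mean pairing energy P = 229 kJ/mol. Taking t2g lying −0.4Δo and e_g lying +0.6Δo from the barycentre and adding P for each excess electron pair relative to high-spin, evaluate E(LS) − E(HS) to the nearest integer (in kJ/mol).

High-spin d⁵ fills as t2g^3 e_g^2 with CFSE 3(−0.4) + 2(+0.6) = 0.0Δo = 0 kJ/mol.
Low-spin t2g^5 e_g^0 gives -2.0Δo = -614 kJ/mol, but forming 2 extra pairs costs 2P = 458 kJ/mol, so E(LS) = -614 + 458 = -156 kJ/mol.
E(LS) − E(HS) = -156 − (0) = -156 kJ/mol.

-156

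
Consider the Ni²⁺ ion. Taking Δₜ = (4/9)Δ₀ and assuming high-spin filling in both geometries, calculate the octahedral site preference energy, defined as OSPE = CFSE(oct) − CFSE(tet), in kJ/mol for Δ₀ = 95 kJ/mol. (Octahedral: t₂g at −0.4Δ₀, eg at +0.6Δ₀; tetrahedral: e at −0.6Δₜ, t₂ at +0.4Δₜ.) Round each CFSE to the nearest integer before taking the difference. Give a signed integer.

Group 10 minus oxidation state +2 gives a d⁸ configuration for Ni²⁺.
Octahedral (high-spin): t₂g⁶ eg², CFSE = 6(−0.4) + 2(+0.6) = -1.2Δ₀ = -1.2 × 95 = -114 kJ/mol.
Tetrahedral: e⁴ t₂⁴, CFSE = 4(−0.6) + 4(+0.4) = -0.8Δₜ = -0.8 × (4/9) × 95 = -34 kJ/mol.
Subtracting, OSPE = -114 − (-34) = -80 kJ/mol.

-80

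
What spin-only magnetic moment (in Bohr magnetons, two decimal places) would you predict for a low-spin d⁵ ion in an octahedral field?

Configuration: t₂g⁵ eg⁰ → 1 unpaired electron.
μ(spin-only) = √[1(1+2)] = √3 ≈ 1.73 Bohr magnetons.

1.73 Bohr magnetons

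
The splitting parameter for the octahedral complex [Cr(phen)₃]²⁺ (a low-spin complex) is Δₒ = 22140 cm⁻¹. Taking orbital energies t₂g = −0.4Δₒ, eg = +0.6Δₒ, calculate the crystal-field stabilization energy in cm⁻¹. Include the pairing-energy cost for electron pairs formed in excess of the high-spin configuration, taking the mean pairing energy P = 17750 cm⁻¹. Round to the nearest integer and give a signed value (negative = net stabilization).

-17674

phen is neutral, so the +2 overall charge sits on Cr: oxidation state +2.
Cr sits in group 6; removing 2 electrons leaves Cr²⁺ with 6 − 2 = 4 d electrons.
Configuration: t₂g⁴ eg⁰.
The orbital stabilization is -1.6Δₒ = -1.6 × 22140 = -35424 cm⁻¹.
Relative to high-spin t₂g³ eg¹ (0 paired), the low-spin configuration has 1 additional pair, contributing +1 × 17750 = +17750 cm⁻¹.
Overall CFSE = -35424 + 17750 = -17674 cm⁻¹.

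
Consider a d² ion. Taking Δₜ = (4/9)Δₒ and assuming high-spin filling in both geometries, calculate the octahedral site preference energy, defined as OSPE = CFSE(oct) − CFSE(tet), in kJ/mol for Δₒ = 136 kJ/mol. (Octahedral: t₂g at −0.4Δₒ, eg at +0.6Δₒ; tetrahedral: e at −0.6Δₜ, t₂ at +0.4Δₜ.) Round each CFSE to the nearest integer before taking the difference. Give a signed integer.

-36

Octahedral high-spin t2g^2 e_g^0: CFSE = -0.8 × 136 = -109 kJ/mol.
In a tetrahedral site the filling is e^2 t2^0: CFSE(tet) = -1.2Δₜ = -1.2 × (4/9)(136) = -73 kJ/mol.
OSPE = -109 − (-73) = -36 kJ/mol.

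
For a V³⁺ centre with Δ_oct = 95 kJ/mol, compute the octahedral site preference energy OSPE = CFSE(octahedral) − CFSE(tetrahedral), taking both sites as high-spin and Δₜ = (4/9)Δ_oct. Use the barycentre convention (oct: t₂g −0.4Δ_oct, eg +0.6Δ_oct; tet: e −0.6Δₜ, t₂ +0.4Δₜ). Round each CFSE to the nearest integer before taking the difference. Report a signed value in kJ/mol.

-25

V sits in group 5; removing 3 electrons leaves V³⁺ with 5 − 3 = 2 d electrons.
Octahedral (high-spin): t2g^2 e_g^0, CFSE = 2(−0.4) + 0(+0.6) = -0.8Δ_oct = -0.8 × 95 = -76 kJ/mol.
Tetrahedral e^2 t2^0 gives -1.2Δₜ = -1.2 × (4/9) × 95 = -51 kJ/mol.
OSPE = CFSE(oct) − CFSE(tet) = -76 − (-51) = -25 kJ/mol.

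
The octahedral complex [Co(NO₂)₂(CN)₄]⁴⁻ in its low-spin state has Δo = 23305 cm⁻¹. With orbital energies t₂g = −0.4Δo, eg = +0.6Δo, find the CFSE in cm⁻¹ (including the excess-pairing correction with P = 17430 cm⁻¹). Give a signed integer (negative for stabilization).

-24519

Ligand charges: 2×(-1) from NO₂⁻ and 4×(-1) from CN⁻ sum to -6; with overall charge -4, Co is +2.
Co²⁺: group 9, so d-count = 9 − 2 = 7.
Electron filling gives t₂g⁶ eg¹.
Orbital CFSE = 6(-0.4) + 1(0.6) = -1.8Δo = -1.8 × 23305 = -41949 cm⁻¹.
High-spin d⁷ would be t₂g⁵ eg² with 2 pairs; low-spin has 3, so 1 excess pair costs +1P = +17430 cm⁻¹.
Net CFSE = -41949 + 17430 = -24519 cm⁻¹.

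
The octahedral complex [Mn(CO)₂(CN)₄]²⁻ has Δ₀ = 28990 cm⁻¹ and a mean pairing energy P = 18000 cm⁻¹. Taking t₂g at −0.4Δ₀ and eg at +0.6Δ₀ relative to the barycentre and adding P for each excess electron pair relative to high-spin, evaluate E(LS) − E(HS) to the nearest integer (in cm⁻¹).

-21980

Ligand charges: 2×(+0) from CO and 4×(-1) from CN⁻ sum to -4; with overall charge -2, Mn is +2.
Mn²⁺: group 7, so d-count = 7 − 2 = 5.
In the high-spin limit (t₂g³ eg²) the orbital term is 0.0Δ₀ = 0 cm⁻¹, with no excess pairing.
Low-spin t₂g⁵ eg⁰ gives -2.0Δ₀ = -57980 cm⁻¹, but forming 2 extra pairs costs 2P = 36000 cm⁻¹, so E(LS) = -57980 + 36000 = -21980 cm⁻¹.
The difference is -21980 − (0) = -21980 cm⁻¹, so low-spin lies lower.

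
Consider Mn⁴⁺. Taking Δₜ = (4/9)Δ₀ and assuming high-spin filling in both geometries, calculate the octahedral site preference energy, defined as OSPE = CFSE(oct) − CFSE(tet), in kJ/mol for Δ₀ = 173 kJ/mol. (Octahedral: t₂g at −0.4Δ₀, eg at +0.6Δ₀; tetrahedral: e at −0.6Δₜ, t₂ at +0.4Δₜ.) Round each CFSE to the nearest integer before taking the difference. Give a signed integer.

-146

Mn sits in group 7; removing 4 electrons leaves Mn⁴⁺ with 7 − 4 = 3 d electrons.
Octahedral (high-spin): t2g^3 e_g^0, CFSE = 3(−0.4) + 0(+0.6) = -1.2Δ₀ = -1.2 × 173 = -208 kJ/mol.
Tetrahedral: e^2 t2^1, CFSE = 2(−0.6) + 1(+0.4) = -0.8Δₜ = -0.8 × (4/9) × 173 = -62 kJ/mol.
OSPE = -208 − (-62) = -146 kJ/mol.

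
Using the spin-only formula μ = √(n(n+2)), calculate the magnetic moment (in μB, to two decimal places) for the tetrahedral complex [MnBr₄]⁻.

Each Br⁻ contributes -1; 4 × (-1) = -4. With overall charge -1, Mn is in the +3 oxidation state.
Mn is in group 7, so Mn³⁺ is d⁴ (7 − 3 = 4).
Tetrahedral fields are weak (Δₜ ≈ 4/9 Δₒ), so electrons fill high-spin.
Configuration: e^2 t2^2 → 4 unpaired electrons.
μ(spin-only) = √[4(4+2)] = √24 ≈ 4.90 μB.

4.90 μB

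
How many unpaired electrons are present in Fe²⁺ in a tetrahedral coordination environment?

4

Fe is in group 8, so Fe²⁺ is d⁶ (8 − 2 = 6).
Tetrahedral splitting is small, so the complex is high-spin.
Configuration: e^3 t2^3, giving 4 unpaired electrons.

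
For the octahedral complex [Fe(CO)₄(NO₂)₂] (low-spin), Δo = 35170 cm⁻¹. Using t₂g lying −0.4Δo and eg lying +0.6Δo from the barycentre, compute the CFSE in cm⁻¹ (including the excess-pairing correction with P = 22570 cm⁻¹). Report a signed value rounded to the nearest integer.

Ligand charges: 4×(+0) from CO and 2×(-1) from NO₂⁻ sum to -2; with overall charge +0, Fe is +2.
Fe²⁺: group 8, so d-count = 8 − 2 = 6.
Configuration: t₂g⁶ eg⁰.
CFSE(orbital) = 6×(-0.4Δo) + 0×(0.6Δo) = -2.4Δo; with Δo = 35170 cm⁻¹ that is -84408 cm⁻¹.
Pairing penalty: 3 pairs vs 1 in the high-spin reference → 2 extra × P = 45140 cm⁻¹.
Combining: -84408 + 45140 = -39268 cm⁻¹.

-39268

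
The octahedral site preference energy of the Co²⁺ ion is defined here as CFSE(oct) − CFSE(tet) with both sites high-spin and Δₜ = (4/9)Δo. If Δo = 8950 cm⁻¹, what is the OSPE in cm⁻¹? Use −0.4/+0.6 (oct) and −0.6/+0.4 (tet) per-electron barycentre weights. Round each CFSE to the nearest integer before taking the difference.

-2387

Group 9 minus oxidation state +2 gives a d⁷ configuration for Co²⁺.
In an octahedral site d⁷ (HS) is t₂g⁵ eg², giving CFSE(oct) = -0.8Δo = -7160 cm⁻¹.
Tetrahedral: e⁴ t₂³, CFSE = 4(−0.6) + 3(+0.4) = -1.2Δₜ = -1.2 × (4/9) × 8950 = -4773 cm⁻¹.
OSPE = CFSE(oct) − CFSE(tet) = -7160 − (-4773) = -2387 cm⁻¹.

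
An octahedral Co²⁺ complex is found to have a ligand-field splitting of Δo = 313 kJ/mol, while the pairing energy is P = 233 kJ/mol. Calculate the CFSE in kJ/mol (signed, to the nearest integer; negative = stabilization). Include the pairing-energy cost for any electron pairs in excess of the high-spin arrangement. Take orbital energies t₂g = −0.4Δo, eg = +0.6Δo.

-330

Group 9 minus oxidation state +2 gives a d⁷ configuration for Co²⁺.
Since Δo = 313 kJ/mol > P = 233 kJ/mol, the complex adopts the low-spin configuration.
That gives t₂g⁶ eg¹.
Orbital CFSE = -1.8Δo = -1.8 × 313 = -563 kJ/mol.
Excess pairs vs high-spin: 3 − 2 = 1; pairing cost = +233 kJ/mol.
Net CFSE = -563 + 233 = -330 kJ/mol.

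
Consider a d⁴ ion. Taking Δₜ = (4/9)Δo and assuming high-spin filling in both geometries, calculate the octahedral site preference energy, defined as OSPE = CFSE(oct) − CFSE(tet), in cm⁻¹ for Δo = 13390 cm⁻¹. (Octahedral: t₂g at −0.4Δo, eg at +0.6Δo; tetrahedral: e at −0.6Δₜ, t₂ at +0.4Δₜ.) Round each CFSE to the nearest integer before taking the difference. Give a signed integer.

Octahedral high-spin t2g^3 e_g^1: CFSE = -0.6 × 13390 = -8034 cm⁻¹.
Tetrahedral e^2 t2^2 gives -0.4Δₜ = -0.4 × (4/9) × 13390 = -2380 cm⁻¹.
OSPE = CFSE(oct) − CFSE(tet) = -8034 − (-2380) = -5654 cm⁻¹.

-5654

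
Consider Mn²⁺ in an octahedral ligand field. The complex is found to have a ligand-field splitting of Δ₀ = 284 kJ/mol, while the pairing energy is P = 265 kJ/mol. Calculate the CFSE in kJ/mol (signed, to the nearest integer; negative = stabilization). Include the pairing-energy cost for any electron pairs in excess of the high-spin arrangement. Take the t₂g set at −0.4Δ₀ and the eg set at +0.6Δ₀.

Mn sits in group 7; removing 2 electrons leaves Mn²⁺ with 7 − 2 = 5 d electrons.
Here Δ₀ > P (284 > 265), so the low-spin state is favoured.
That gives t₂g⁵ eg⁰.
Orbital CFSE = -2.0Δ₀ = -2.0 × 284 = -568 kJ/mol.
Excess pairs vs high-spin: 2 − 0 = 2; pairing cost = +530 kJ/mol.
Net CFSE = -568 + 530 = -38 kJ/mol.

-38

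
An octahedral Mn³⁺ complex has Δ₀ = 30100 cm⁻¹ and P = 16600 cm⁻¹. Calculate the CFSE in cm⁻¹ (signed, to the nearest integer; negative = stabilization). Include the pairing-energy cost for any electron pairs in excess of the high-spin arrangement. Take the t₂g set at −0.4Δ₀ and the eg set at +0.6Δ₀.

Mn³⁺: group 7, so d-count = 7 − 3 = 4.
Since Δ₀ = 30100 cm⁻¹ > P = 16600 cm⁻¹, the complex adopts the low-spin configuration.
That gives t₂g⁴ eg⁰.
Orbital CFSE = -1.6Δ₀ = -1.6 × 30100 = -48160 cm⁻¹.
Excess pairs vs high-spin: 1 − 0 = 1; pairing cost = +16600 cm⁻¹.
Net CFSE = -48160 + 16600 = -31560 cm⁻¹.

-31560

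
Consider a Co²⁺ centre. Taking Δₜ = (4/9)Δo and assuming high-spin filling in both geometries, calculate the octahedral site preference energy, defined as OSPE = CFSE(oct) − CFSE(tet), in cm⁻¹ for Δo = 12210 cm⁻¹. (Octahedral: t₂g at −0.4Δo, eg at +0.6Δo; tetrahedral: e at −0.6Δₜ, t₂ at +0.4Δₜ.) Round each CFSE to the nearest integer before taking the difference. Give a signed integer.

Group 9 minus oxidation state +2 gives a d⁷ configuration for Co²⁺.
Octahedral high-spin t₂g⁵ eg²: CFSE = -0.8 × 12210 = -9768 cm⁻¹.
In a tetrahedral site the filling is e⁴ t₂³: CFSE(tet) = -1.2Δₜ = -1.2 × (4/9)(12210) = -6512 cm⁻¹.
Subtracting, OSPE = -9768 − (-6512) = -3256 cm⁻¹.

-3256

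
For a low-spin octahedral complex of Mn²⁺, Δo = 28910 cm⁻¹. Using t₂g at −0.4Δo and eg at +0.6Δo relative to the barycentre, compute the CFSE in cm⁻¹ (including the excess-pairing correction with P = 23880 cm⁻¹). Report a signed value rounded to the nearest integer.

Group 7 minus oxidation state +2 gives a d⁵ configuration for Mn²⁺.
The d⁵ electrons fill as t₂g⁵ eg⁰.
The orbital stabilization is -2.0Δo = -2.0 × 28910 = -57820 cm⁻¹.
Relative to high-spin t₂g³ eg² (0 paired), the low-spin configuration has 2 additional pairs, contributing +2 × 23880 = +47760 cm⁻¹.
Combining: -57820 + 47760 = -10060 cm⁻¹.

-10060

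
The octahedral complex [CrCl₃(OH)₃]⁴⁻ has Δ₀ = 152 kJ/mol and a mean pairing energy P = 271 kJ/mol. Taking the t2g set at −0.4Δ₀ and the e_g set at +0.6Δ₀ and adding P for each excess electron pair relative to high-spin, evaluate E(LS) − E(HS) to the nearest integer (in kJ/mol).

119

Ligand charges: 3×(-1) from Cl⁻ and 3×(-1) from OH⁻ sum to -6; with overall charge -4, Cr is +2.
Cr is in group 6, so Cr²⁺ is d⁴ (6 − 2 = 4).
High-spin d⁴ fills as t2g^3 e_g^1 with CFSE 3(−0.4) + 1(+0.6) = -0.6Δ₀ = -91 kJ/mol.
Low-spin: t2g^4 e_g^0, orbital CFSE = -1.6Δ₀ = -243 kJ/mol; plus 1 excess pair × P = +271 kJ/mol; total 28 kJ/mol.
E(LS) − E(HS) = 28 − (-91) = 119 kJ/mol.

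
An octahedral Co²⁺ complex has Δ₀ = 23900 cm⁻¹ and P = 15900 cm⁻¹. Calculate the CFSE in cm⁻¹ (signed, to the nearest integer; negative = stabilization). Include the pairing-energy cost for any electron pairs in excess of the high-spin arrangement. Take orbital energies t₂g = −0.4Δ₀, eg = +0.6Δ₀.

Co is in group 9, so Co²⁺ is d⁷ (9 − 2 = 7).
With Δ₀ > P the complex is low-spin.
That gives t₂g⁶ eg¹.
Orbital CFSE = -1.8Δ₀ = -1.8 × 23900 = -43020 cm⁻¹.
Excess pairs vs high-spin: 3 − 2 = 1; pairing cost = +15900 cm⁻¹.
Net CFSE = -43020 + 15900 = -27120 cm⁻¹.

-27120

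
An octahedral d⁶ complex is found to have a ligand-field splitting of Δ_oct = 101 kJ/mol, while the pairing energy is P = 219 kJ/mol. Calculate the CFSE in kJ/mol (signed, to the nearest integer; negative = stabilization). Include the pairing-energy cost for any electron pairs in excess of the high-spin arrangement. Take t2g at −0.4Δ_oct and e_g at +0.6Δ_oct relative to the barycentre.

-40

With Δ_oct < P the complex is high-spin.
Configuration: t2g^4 e_g^2.
Orbital CFSE = -0.4Δ_oct = -0.4 × 101 = -40 kJ/mol.
High-spin has no excess pairs, so no pairing correction applies.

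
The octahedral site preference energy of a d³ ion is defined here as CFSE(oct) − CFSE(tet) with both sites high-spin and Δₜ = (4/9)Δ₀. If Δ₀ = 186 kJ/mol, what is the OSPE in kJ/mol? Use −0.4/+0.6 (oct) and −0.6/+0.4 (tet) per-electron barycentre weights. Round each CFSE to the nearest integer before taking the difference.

-157

In an octahedral site d³ (HS) is t₂g³ eg⁰, giving CFSE(oct) = -1.2Δ₀ = -223 kJ/mol.
Tetrahedral: e² t₂¹, CFSE = 2(−0.6) + 1(+0.4) = -0.8Δₜ = -0.8 × (4/9) × 186 = -66 kJ/mol.
Subtracting, OSPE = -223 − (-66) = -157 kJ/mol.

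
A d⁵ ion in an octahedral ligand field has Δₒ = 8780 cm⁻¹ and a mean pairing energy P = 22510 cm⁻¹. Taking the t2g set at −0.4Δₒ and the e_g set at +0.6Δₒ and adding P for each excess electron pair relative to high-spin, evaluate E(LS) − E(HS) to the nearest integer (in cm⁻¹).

27460

High-spin: t2g^3 e_g^2, CFSE = 0.0Δₒ = 0 cm⁻¹.
Low-spin t2g^5 e_g^0 gives -2.0Δₒ = -17560 cm⁻¹, but forming 2 extra pairs costs 2P = 45020 cm⁻¹, so E(LS) = -17560 + 45020 = 27460 cm⁻¹.
The difference is 27460 − (0) = 27460 cm⁻¹, so high-spin lies lower.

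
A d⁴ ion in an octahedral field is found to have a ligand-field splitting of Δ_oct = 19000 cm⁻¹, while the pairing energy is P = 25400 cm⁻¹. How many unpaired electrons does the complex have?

Δ_oct < P, so pairing is avoided: the ground state is high-spin.
That gives t₂g³ eg¹.
Unpaired electrons: 4.

4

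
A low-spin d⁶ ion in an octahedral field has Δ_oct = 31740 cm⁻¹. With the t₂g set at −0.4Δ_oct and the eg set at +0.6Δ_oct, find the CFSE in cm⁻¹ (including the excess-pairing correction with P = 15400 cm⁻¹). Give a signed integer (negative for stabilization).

The d⁶ electrons fill as t₂g⁶ eg⁰.
Orbital CFSE = 6(-0.4) + 0(0.6) = -2.4Δ_oct = -2.4 × 31740 = -76176 cm⁻¹.
Relative to high-spin t₂g⁴ eg² (1 paired), the low-spin configuration has 2 additional pairs, contributing +2 × 15400 = +30800 cm⁻¹.
Combining: -76176 + 30800 = -45376 cm⁻¹.

-45376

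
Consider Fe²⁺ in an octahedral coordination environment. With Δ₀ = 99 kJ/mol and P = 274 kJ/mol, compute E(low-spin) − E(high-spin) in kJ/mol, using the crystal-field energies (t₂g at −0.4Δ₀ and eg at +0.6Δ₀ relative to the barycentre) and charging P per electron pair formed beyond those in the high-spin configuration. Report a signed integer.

Fe²⁺: group 8, so d-count = 8 − 2 = 6.
High-spin d⁶ fills as t₂g⁴ eg² with CFSE 4(−0.4) + 2(+0.6) = -0.4Δ₀ = -40 kJ/mol.
Low-spin: t₂g⁶ eg⁰, orbital CFSE = -2.4Δ₀ = -238 kJ/mol; plus 2 excess pairs × P = +548 kJ/mol; total 310 kJ/mol.
The difference is 310 − (-40) = 350 kJ/mol, so high-spin lies lower.

350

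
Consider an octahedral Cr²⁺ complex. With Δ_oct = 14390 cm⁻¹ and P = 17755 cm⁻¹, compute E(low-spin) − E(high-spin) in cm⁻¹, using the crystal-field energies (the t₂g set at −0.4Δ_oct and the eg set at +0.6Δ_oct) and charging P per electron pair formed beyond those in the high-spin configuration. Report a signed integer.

Cr sits in group 6; removing 2 electrons leaves Cr²⁺ with 6 − 2 = 4 d electrons.
In the high-spin limit (t₂g³ eg¹) the orbital term is -0.6Δ_oct = -8634 cm⁻¹, with no excess pairing.
Low-spin: t₂g⁴ eg⁰, orbital CFSE = -1.6Δ_oct = -23024 cm⁻¹; plus 1 excess pair × P = +17755 cm⁻¹; total -5269 cm⁻¹.
The difference is -5269 − (-8634) = 3365 cm⁻¹, so high-spin lies lower.

3365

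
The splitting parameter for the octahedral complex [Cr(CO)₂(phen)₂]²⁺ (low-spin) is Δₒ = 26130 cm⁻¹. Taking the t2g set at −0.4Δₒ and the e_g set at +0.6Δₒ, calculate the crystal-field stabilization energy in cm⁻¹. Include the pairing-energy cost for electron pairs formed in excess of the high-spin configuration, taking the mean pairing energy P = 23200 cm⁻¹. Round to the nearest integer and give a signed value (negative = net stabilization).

Ligand charges: 2×(+0) from CO and 2×(+0) from phen sum to +0; with overall charge +2, Cr is +2.
Group 6 minus oxidation state +2 gives a d⁴ configuration for Cr²⁺.
Electron filling gives t2g^4 e_g^0.
CFSE(orbital) = 4×(-0.4Δₒ) + 0×(0.6Δₒ) = -1.6Δₒ; with Δₒ = 26130 cm⁻¹ that is -41808 cm⁻¹.
High-spin d⁴ would be t2g^3 e_g^1 with 0 pairs; low-spin has 1, so 1 excess pair costs +1P = +23200 cm⁻¹.
Net CFSE = -41808 + 23200 = -18608 cm⁻¹.

-18608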